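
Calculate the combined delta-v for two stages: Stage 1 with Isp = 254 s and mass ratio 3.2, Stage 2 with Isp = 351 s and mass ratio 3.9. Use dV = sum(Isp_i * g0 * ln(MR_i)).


dV1 = 254 * 9.81 * ln(3.2) = 2898.3 m/s
dV2 = 351 * 9.81 * ln(3.9) = 4686.3 m/s
Total dV = 2898.3 + 4686.3 = 7584.6 m/s ~ 7585 m/s

7585 m/s


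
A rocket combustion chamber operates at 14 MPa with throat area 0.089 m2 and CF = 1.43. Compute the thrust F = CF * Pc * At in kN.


F = 1.43 * 14e6 * 0.089 = 1.7818e+06 N = 1781.8 kN

1781.8 kN


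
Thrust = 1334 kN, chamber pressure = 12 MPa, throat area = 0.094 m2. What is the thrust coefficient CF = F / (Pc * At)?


CF = 1334000 / (12e6 * 0.094) = 1.18

1.18


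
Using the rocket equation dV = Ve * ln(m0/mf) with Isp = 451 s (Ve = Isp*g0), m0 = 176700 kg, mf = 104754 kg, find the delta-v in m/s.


Ve = 451 * 9.81 = 4424.31 m/s
dV = 4424.31 * ln(176700/104754) = 2313 m/s

2313 m/s


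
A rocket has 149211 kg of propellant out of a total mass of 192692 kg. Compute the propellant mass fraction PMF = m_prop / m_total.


PMF = 149211 / 192692 = 0.774

0.774


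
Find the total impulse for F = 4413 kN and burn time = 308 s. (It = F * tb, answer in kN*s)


It = 4413 * 308 = 1359204 kN*s

1359204 kN*s


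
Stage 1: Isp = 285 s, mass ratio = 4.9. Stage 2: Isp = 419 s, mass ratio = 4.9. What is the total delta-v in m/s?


dV1 = 285 * 9.81 * ln(4.9) = 4443.3 m/s
dV2 = 419 * 9.81 * ln(4.9) = 6532.4 m/s
Total dV = 4443.3 + 6532.4 = 10975.7 m/s ~ 10976 m/s

10976 m/s


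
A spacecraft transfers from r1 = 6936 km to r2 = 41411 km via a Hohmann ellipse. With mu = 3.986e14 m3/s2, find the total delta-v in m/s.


V1 = sqrt(mu/r1) = 7580.78 m/s
dV1 = V1*(sqrt(2*r2/(r1+r2)) - 1) = 2341.28 m/s
V2 = sqrt(mu/r2) = 3102.49 m/s
dV2 = V2*(1 - sqrt(2*r1/(r1+r2))) = 1440.63 m/s
Total dV = 3782 m/s

3782 m/s


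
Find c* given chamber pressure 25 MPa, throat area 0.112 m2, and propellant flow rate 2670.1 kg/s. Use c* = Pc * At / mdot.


c* = 25e6 * 0.112 / 2670.1 = 1049 m/s

1049 m/s


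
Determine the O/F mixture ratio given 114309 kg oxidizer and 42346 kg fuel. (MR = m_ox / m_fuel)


MR = 114309 / 42346 = 2.7

2.7


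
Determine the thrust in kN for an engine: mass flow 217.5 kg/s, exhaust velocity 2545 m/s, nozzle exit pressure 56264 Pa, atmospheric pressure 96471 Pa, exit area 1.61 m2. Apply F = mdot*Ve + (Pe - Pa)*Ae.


F = 217.5 * 2545 + (56264 - 96471) * 1.61 = 488804.0 N = 488.8 kN

488.8 kN


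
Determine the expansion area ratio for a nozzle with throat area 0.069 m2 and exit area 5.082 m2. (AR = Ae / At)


AR = 5.082 / 0.069 = 73.7

73.7


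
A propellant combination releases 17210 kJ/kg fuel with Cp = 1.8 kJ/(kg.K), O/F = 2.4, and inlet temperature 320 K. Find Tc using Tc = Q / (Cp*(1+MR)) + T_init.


Tc = 17210 / (1.8 * (1 + 2.4)) + 320 = 3132 K

3132 K


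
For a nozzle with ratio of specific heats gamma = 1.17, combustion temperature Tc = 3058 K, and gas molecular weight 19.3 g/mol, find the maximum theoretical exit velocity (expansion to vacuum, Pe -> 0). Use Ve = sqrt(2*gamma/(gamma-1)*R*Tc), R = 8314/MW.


R = 8314 / 19.3 = 430.78 J/(kg.K)
Ve = sqrt(2 * 1.17 / (1.17 - 1) * 430.78 * 3058) = 4258 m/s

4258 m/s


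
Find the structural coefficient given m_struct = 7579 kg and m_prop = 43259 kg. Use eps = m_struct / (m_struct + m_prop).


eps = 7579 / (7579 + 43259) = 0.1491

0.1491


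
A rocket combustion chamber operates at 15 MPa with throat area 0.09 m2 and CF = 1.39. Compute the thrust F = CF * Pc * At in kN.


F = 1.39 * 15e6 * 0.09 = 1.8765e+06 N = 1876.5 kN

1876.5 kN


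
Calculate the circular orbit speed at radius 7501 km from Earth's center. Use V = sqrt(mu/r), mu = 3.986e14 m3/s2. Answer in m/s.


V = sqrt(3.986e14 / 7501000) = 7290 m/s

7290 m/s


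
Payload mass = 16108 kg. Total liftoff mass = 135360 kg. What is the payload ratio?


PR = 16108 / 135360 = 0.119

0.119


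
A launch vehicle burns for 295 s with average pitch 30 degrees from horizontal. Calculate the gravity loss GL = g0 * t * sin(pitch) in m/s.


GL = 9.81 * 295 * sin(30 deg) = 1447 m/s

1447 m/s


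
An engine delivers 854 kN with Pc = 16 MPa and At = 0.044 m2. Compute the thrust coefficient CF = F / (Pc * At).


CF = 854000 / (16e6 * 0.044) = 1.21

1.21


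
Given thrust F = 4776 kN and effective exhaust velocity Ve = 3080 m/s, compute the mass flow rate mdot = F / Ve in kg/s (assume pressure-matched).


mdot = F / Ve = 4776000 / 3080 = 1550.6 kg/s

1550.6 kg/s


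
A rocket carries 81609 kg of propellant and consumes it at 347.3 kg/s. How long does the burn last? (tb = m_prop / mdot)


tb = 81609 / 347.3 = 235.0 s

235.0 s


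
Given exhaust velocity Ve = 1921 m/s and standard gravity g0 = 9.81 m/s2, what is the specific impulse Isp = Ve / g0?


Isp = Ve / g0 = 1921 / 9.81 = 195.8 s

195.8 s


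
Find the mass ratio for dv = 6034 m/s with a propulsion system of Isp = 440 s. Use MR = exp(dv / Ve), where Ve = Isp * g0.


Ve = 440 * 9.81 = 4316.4 m/s
MR = exp(6034 / 4316.4) = 4.047

4.047


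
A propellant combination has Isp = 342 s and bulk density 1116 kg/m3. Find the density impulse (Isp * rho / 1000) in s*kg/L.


rho*Isp = 342 * 1116 / 1000 = 382 s*kg/L

382 s*kg/L


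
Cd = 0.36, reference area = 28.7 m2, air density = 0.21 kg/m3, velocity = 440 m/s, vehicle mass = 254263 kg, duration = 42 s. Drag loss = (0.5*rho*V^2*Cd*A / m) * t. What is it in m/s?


D = 0.5 * 0.21 * 440^2 * 0.36 * 28.7 = 210028.9 N
a = 210028.9 / 254263 = 0.826 m/s2
dV = 0.826 * 42 = 34.7 m/s

34.7 m/s


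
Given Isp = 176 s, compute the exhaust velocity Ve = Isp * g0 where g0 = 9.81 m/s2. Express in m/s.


Ve = Isp * g0 = 176 * 9.81 = 1726.6 m/s

1726.6 m/s


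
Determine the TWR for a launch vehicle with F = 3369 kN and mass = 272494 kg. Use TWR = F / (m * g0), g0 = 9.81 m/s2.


TWR = 3369000 / (272494 * 9.81) = 1.26

1.26


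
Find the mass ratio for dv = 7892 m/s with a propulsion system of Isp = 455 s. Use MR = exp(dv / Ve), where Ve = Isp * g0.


Ve = 455 * 9.81 = 4463.55 m/s
MR = exp(7892 / 4463.55) = 5.86

5.86


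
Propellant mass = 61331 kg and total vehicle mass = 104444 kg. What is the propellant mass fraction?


PMF = 61331 / 104444 = 0.587

0.587


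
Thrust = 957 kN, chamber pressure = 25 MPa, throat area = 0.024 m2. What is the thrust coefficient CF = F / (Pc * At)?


CF = 957000 / (25e6 * 0.024) = 1.59

1.59


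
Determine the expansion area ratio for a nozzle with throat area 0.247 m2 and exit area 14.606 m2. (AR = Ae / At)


AR = 14.606 / 0.247 = 59.1

59.1


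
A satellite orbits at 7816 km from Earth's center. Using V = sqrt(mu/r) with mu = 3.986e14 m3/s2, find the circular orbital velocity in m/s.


V = sqrt(3.986e14 / 7816000) = 7141 m/s

7141 m/s


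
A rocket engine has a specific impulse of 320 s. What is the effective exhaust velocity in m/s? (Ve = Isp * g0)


Ve = Isp * g0 = 320 * 9.81 = 3139.2 m/s

3139.2 m/s


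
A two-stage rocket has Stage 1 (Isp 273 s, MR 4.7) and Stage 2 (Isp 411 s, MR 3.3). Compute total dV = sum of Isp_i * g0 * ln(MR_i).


dV1 = 273 * 9.81 * ln(4.7) = 4144.6 m/s
dV2 = 411 * 9.81 * ln(3.3) = 4813.8 m/s
Total dV = 4144.6 + 4813.8 = 8958.4 m/s ~ 8958 m/s

8958 m/s


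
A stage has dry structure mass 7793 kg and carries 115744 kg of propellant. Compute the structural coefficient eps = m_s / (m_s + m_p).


eps = 7793 / (7793 + 115744) = 0.0631

0.0631


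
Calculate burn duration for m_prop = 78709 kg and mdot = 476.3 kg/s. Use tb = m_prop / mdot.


tb = 78709 / 476.3 = 165.3 s

165.3 s


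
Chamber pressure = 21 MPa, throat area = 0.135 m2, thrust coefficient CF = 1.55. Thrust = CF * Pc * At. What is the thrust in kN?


F = 1.55 * 21e6 * 0.135 = 4.3943e+06 N = 4394.3 kN

4394.3 kN


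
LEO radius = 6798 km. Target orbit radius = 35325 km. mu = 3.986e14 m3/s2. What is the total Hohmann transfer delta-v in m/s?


V1 = sqrt(mu/r1) = 7657.34 m/s
dV1 = V1*(sqrt(2*r2/(r1+r2)) - 1) = 2259.52 m/s
V2 = sqrt(mu/r2) = 3359.14 m/s
dV2 = V2*(1 - sqrt(2*r1/(r1+r2))) = 1450.72 m/s
Total dV = 3710 m/s

3710 m/s


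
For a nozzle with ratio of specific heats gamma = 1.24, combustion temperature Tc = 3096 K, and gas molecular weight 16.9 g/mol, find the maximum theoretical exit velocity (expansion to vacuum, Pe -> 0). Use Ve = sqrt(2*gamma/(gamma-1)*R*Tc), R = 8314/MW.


R = 8314 / 16.9 = 491.95 J/(kg.K)
Ve = sqrt(2 * 1.24 / (1.24 - 1) * 491.95 * 3096) = 3967 m/s

3967 m/s


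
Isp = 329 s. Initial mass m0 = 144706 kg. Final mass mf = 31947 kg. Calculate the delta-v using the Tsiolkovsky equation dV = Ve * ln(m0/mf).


Ve = 329 * 9.81 = 3227.49 m/s
dV = 3227.49 * ln(144706/31947) = 4876 m/s

4876 m/s


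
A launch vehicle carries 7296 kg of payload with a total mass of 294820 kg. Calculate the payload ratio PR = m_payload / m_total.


PR = 7296 / 294820 = 0.0247

0.0247


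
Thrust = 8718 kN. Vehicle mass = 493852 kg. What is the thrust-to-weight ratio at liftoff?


TWR = 8718000 / (493852 * 9.81) = 1.8

1.8


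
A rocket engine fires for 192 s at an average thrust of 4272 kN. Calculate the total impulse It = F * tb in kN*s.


It = 4272 * 192 = 820224 kN*s

820224 kN*s


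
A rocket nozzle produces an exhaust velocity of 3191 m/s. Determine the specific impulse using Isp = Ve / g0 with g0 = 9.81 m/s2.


Isp = Ve / g0 = 3191 / 9.81 = 325.3 s

325.3 s


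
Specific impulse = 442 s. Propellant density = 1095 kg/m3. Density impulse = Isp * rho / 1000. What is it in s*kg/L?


rho*Isp = 442 * 1095 / 1000 = 484 s*kg/L

484 s*kg/L


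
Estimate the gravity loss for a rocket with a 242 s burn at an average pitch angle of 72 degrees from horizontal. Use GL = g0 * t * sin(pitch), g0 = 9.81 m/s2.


GL = 9.81 * 242 * sin(72 deg) = 2258 m/s

2258 m/s


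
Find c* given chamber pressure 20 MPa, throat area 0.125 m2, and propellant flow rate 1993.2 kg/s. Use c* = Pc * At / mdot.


c* = 20e6 * 0.125 / 1993.2 = 1254 m/s

1254 m/s


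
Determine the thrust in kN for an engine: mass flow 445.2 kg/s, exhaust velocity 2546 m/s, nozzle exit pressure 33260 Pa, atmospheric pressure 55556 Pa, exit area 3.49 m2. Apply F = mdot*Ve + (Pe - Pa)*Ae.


F = 445.2 * 2546 + (33260 - 55556) * 3.49 = 1.0557e+06 N = 1055.7 kN

1055.7 kN


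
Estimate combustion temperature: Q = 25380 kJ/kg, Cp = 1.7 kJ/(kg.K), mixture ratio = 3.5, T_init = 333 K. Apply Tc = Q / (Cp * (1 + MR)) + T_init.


Tc = 25380 / (1.7 * (1 + 3.5)) + 333 = 3651 K

3651 K


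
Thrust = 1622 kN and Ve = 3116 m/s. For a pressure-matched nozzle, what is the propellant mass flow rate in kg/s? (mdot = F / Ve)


mdot = F / Ve = 1622000 / 3116 = 520.5 kg/s

520.5 kg/s


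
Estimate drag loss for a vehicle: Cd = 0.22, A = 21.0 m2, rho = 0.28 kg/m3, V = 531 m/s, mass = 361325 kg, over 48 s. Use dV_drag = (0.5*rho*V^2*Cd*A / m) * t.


D = 0.5 * 0.28 * 531^2 * 0.22 * 21.0 = 182372.37 N
a = 182372.37 / 361325 = 0.5047 m/s2
dV = 0.5047 * 48 = 24.2 m/s

24.2 m/s


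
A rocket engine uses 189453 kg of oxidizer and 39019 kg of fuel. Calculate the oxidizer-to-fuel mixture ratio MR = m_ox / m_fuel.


MR = 189453 / 39019 = 4.86

4.86


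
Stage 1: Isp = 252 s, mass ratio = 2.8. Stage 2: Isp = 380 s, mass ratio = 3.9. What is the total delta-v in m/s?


dV1 = 252 * 9.81 * ln(2.8) = 2545.3 m/s
dV2 = 380 * 9.81 * ln(3.9) = 5073.4 m/s
Total dV = 2545.3 + 5073.4 = 7618.7 m/s ~ 7619 m/s

7619 m/s


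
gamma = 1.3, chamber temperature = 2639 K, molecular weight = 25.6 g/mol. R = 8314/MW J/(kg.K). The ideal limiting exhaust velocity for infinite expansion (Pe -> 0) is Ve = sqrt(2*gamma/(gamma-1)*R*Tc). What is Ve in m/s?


R = 8314 / 25.6 = 324.77 J/(kg.K)
Ve = sqrt(2 * 1.3 / (1.3 - 1) * 324.77 * 2639) = 2725 m/s

2725 m/s


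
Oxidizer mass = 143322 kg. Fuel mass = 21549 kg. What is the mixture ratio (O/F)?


MR = 143322 / 21549 = 6.65

6.65


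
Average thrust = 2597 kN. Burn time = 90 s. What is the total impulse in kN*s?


It = 2597 * 90 = 233730 kN*s

233730 kN*s


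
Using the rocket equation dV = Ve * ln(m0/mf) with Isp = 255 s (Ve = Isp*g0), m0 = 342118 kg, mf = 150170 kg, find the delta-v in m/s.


Ve = 255 * 9.81 = 2501.55 m/s
dV = 2501.55 * ln(342118/150170) = 2060 m/s

2060 m/s


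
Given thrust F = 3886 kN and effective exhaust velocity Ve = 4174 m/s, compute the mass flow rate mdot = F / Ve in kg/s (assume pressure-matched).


mdot = F / Ve = 3886000 / 4174 = 931.0 kg/s

931.0 kg/s


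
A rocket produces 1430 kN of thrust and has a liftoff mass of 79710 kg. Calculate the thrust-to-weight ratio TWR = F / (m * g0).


TWR = 1430000 / (79710 * 9.81) = 1.83

1.83


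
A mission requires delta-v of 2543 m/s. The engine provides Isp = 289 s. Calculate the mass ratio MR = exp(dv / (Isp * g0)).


Ve = 289 * 9.81 = 2835.09 m/s
MR = exp(2543 / 2835.09) = 2.452

2.452


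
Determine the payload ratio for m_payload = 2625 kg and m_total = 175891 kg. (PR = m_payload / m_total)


PR = 2625 / 175891 = 0.0149

0.0149


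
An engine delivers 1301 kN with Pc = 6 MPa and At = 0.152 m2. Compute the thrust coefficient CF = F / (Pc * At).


CF = 1301000 / (6e6 * 0.152) = 1.43

1.43


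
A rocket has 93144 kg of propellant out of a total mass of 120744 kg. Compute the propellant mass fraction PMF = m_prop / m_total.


PMF = 93144 / 120744 = 0.771

0.771


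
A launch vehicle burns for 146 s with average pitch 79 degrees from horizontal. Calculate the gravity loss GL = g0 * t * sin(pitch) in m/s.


GL = 9.81 * 146 * sin(79 deg) = 1406 m/s

1406 m/s


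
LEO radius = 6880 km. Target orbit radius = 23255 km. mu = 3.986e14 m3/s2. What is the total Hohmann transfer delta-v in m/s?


V1 = sqrt(mu/r1) = 7611.57 m/s
dV1 = V1*(sqrt(2*r2/(r1+r2)) - 1) = 1844.53 m/s
V2 = sqrt(mu/r2) = 4140.1 m/s
dV2 = V2*(1 - sqrt(2*r1/(r1+r2))) = 1342.51 m/s
Total dV = 3187 m/s

3187 m/s


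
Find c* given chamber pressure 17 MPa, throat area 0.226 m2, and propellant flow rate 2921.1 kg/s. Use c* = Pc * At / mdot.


c* = 17e6 * 0.226 / 2921.1 = 1315 m/s

1315 m/s


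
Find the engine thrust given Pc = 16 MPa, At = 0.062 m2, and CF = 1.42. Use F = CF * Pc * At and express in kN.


F = 1.42 * 16e6 * 0.062 = 1.4086e+06 N = 1408.6 kN

1408.6 kN


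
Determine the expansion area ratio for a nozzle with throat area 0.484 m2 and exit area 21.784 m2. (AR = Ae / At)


AR = 21.784 / 0.484 = 45.0

45.0


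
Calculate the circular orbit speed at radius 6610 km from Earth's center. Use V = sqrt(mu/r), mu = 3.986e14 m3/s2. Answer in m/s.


V = sqrt(3.986e14 / 6610000) = 7765 m/s

7765 m/s


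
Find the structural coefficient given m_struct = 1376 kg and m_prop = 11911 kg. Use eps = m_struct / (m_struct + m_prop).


eps = 1376 / (1376 + 11911) = 0.1036

0.1036


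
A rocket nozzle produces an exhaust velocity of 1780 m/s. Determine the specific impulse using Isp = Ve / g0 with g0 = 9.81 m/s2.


Isp = Ve / g0 = 1780 / 9.81 = 181.4 s

181.4 s


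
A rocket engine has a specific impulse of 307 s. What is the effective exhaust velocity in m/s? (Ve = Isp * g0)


Ve = Isp * g0 = 307 * 9.81 = 3011.7 m/s

3011.7 m/s


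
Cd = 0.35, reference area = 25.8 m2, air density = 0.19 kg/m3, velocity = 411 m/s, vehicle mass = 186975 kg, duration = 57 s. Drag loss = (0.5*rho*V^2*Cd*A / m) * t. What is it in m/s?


D = 0.5 * 0.19 * 411^2 * 0.35 * 25.8 = 144908.88 N
a = 144908.88 / 186975 = 0.775 m/s2
dV = 0.775 * 57 = 44.2 m/s

44.2 m/s


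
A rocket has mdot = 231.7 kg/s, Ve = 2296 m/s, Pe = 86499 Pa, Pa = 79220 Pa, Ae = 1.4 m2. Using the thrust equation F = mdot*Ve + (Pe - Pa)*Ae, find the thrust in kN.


F = 231.7 * 2296 + (86499 - 79220) * 1.4 = 542174.0 N = 542.2 kN

542.2 kN


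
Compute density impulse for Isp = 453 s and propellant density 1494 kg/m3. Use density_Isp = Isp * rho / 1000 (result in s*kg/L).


rho*Isp = 453 * 1494 / 1000 = 677 s*kg/L

677 s*kg/L


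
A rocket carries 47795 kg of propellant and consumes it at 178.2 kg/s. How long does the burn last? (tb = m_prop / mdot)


tb = 47795 / 178.2 = 268.2 s

268.2 s


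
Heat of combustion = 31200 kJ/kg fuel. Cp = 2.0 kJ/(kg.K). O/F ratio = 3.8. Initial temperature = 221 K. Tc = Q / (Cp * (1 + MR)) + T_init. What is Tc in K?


Tc = 31200 / (2.0 * (1 + 3.8)) + 221 = 3471 K

3471 K


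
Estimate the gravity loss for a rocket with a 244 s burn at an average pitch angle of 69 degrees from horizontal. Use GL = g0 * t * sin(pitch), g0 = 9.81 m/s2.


GL = 9.81 * 244 * sin(69 deg) = 2235 m/s

2235 m/s


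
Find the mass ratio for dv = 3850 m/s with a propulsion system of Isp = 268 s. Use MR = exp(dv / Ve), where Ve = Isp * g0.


Ve = 268 * 9.81 = 2629.08 m/s
MR = exp(3850 / 2629.08) = 4.325

4.325


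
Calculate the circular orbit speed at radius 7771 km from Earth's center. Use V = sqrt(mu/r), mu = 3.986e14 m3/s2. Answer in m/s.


V = sqrt(3.986e14 / 7771000) = 7162 m/s

7162 m/s


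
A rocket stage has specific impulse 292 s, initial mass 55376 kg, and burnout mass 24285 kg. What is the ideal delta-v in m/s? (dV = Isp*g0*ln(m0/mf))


Ve = 292 * 9.81 = 2864.52 m/s
dV = 2864.52 * ln(55376/24285) = 2361 m/s

2361 m/s


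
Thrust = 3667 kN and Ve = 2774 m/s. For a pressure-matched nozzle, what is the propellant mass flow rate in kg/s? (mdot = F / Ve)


mdot = F / Ve = 3667000 / 2774 = 1321.9 kg/s

1321.9 kg/s


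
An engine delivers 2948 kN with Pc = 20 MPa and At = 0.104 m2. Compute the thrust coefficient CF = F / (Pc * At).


CF = 2948000 / (20e6 * 0.104) = 1.42

1.42


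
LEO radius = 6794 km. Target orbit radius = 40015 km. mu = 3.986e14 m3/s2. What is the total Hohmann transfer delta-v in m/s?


V1 = sqrt(mu/r1) = 7659.6 m/s
dV1 = V1*(sqrt(2*r2/(r1+r2)) - 1) = 2355.79 m/s
V2 = sqrt(mu/r2) = 3156.15 m/s
dV2 = V2*(1 - sqrt(2*r1/(r1+r2))) = 1455.67 m/s
Total dV = 3811 m/s

3811 m/s


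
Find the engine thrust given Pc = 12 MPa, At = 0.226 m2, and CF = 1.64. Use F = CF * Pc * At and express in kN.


F = 1.64 * 12e6 * 0.226 = 4.4477e+06 N = 4447.7 kN

4447.7 kN


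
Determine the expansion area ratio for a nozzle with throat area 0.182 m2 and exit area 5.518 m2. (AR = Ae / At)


AR = 5.518 / 0.182 = 30.3

30.3


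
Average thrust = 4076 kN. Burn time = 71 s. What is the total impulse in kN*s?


It = 4076 * 71 = 289396 kN*s

289396 kN*s


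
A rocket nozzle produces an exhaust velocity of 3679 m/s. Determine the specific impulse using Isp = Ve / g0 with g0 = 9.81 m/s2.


Isp = Ve / g0 = 3679 / 9.81 = 375.0 s

375.0 s


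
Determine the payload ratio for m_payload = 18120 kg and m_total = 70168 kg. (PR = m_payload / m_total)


PR = 18120 / 70168 = 0.2582

0.2582


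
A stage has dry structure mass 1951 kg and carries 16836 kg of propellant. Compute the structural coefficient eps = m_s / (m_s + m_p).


eps = 1951 / (1951 + 16836) = 0.1038

0.1038


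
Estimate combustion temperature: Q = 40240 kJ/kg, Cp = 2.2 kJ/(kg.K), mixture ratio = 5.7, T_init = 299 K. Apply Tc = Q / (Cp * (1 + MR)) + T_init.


Tc = 40240 / (2.2 * (1 + 5.7)) + 299 = 3029 K

3029 K


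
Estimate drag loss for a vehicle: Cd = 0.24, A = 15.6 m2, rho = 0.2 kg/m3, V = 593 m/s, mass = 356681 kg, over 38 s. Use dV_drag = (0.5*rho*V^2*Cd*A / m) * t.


D = 0.5 * 0.2 * 593^2 * 0.24 * 15.6 = 131657.39 N
a = 131657.39 / 356681 = 0.3691 m/s2
dV = 0.3691 * 38 = 14.0 m/s

14.0 m/s


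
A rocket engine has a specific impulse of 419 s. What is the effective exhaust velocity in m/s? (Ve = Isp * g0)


Ve = Isp * g0 = 419 * 9.81 = 4110.4 m/s

4110.4 m/s


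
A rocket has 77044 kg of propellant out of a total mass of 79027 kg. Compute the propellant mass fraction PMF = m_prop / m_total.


PMF = 77044 / 79027 = 0.975

0.975


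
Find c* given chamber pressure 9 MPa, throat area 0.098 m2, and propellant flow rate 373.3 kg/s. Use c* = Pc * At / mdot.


c* = 9e6 * 0.098 / 373.3 = 2363 m/s

2363 m/s


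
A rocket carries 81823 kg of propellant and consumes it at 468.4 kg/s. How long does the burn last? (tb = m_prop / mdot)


tb = 81823 / 468.4 = 174.7 s

174.7 s


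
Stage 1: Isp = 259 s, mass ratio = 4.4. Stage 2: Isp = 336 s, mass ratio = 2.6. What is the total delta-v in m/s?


dV1 = 259 * 9.81 * ln(4.4) = 3764.4 m/s
dV2 = 336 * 9.81 * ln(2.6) = 3149.5 m/s
Total dV = 3764.4 + 3149.5 = 6913.9 m/s ~ 6914 m/s

6914 m/s


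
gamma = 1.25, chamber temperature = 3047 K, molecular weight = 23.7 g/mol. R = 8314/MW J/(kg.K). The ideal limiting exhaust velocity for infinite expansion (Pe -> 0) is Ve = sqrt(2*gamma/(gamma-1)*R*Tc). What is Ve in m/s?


R = 8314 / 23.7 = 350.8 J/(kg.K)
Ve = sqrt(2 * 1.25 / (1.25 - 1) * 350.8 * 3047) = 3269 m/s

3269 m/s


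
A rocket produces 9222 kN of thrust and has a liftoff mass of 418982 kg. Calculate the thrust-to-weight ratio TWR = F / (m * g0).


TWR = 9222000 / (418982 * 9.81) = 2.24

2.24


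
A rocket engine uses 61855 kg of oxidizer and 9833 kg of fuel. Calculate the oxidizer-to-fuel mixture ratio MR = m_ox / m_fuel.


MR = 61855 / 9833 = 6.29

6.29


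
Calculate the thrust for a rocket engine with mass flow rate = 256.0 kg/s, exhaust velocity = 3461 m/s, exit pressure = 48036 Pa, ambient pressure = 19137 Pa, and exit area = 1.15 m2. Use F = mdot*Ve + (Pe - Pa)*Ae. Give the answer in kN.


F = 256.0 * 3461 + (48036 - 19137) * 1.15 = 919250.0 N = 919.2 kN

919.2 kN


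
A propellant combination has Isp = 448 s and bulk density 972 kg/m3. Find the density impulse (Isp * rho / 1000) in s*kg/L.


rho*Isp = 448 * 972 / 1000 = 435 s*kg/L

435 s*kg/L


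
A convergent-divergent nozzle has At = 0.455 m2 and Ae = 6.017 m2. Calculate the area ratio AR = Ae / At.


AR = 6.017 / 0.455 = 13.2

13.2


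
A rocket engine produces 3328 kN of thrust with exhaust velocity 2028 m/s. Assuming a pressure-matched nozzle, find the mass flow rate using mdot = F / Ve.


mdot = F / Ve = 3328000 / 2028 = 1641.0 kg/s

1641.0 kg/s


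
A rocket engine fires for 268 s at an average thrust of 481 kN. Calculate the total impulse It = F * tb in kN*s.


It = 481 * 268 = 128908 kN*s

128908 kN*s


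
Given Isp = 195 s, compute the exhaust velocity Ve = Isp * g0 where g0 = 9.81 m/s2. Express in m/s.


Ve = Isp * g0 = 195 * 9.81 = 1913.0 m/s

1913.0 m/s


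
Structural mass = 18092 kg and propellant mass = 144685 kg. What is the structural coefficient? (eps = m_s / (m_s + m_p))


eps = 18092 / (18092 + 144685) = 0.1111

0.1111


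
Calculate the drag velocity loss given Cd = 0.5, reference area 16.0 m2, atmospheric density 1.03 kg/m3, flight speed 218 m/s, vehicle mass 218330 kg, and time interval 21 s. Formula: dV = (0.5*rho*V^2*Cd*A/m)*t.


D = 0.5 * 1.03 * 218^2 * 0.5 * 16.0 = 195798.88 N
a = 195798.88 / 218330 = 0.8968 m/s2
dV = 0.8968 * 21 = 18.8 m/s

18.8 m/s


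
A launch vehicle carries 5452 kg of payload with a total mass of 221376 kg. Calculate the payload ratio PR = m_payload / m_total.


PR = 5452 / 221376 = 0.0246

0.0246


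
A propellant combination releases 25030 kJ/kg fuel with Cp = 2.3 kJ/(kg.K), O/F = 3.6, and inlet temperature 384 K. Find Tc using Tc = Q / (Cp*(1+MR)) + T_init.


Tc = 25030 / (2.3 * (1 + 3.6)) + 384 = 2750 K

2750 K


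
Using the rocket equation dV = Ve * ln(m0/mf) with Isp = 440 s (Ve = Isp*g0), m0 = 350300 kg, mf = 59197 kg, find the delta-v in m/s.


Ve = 440 * 9.81 = 4316.4 m/s
dV = 4316.4 * ln(350300/59197) = 7674 m/s

7674 m/s


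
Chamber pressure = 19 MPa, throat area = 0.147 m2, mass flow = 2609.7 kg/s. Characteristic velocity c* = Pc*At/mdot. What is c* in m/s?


c* = 19e6 * 0.147 / 2609.7 = 1070 m/s

1070 m/s


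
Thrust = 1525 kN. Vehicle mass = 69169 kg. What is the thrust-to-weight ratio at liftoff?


TWR = 1525000 / (69169 * 9.81) = 2.25

2.25


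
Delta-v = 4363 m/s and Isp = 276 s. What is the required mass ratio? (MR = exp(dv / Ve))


Ve = 276 * 9.81 = 2707.56 m/s
MR = exp(4363 / 2707.56) = 5.01

5.01


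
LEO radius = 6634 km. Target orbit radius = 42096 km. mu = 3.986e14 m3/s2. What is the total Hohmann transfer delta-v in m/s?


V1 = sqrt(mu/r1) = 7751.41 m/s
dV1 = V1*(sqrt(2*r2/(r1+r2)) - 1) = 2437.27 m/s
V2 = sqrt(mu/r2) = 3077.15 m/s
dV2 = V2*(1 - sqrt(2*r1/(r1+r2))) = 1471.49 m/s
Total dV = 3909 m/s

3909 m/s


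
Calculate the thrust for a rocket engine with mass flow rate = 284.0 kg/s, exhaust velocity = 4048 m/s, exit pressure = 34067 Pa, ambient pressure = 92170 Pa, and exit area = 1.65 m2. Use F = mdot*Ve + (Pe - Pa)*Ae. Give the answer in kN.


F = 284.0 * 4048 + (34067 - 92170) * 1.65 = 1.0538e+06 N = 1053.8 kN

1053.8 kN


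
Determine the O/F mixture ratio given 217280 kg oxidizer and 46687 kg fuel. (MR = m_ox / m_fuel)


MR = 217280 / 46687 = 4.65

4.65


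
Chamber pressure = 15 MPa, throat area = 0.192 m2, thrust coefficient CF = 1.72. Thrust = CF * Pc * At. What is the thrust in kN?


F = 1.72 * 15e6 * 0.192 = 4.9536e+06 N = 4953.6 kN

4953.6 kN


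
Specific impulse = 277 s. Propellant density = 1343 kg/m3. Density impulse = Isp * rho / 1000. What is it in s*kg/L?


rho*Isp = 277 * 1343 / 1000 = 372 s*kg/L

372 s*kg/L


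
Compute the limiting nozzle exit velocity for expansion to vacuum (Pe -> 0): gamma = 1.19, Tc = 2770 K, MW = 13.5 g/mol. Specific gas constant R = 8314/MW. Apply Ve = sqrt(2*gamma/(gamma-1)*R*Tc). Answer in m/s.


R = 8314 / 13.5 = 615.85 J/(kg.K)
Ve = sqrt(2 * 1.19 / (1.19 - 1) * 615.85 * 2770) = 4623 m/s

4623 m/s


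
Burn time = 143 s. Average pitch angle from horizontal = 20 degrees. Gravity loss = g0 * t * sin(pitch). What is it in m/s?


GL = 9.81 * 143 * sin(20 deg) = 480 m/s

480 m/s


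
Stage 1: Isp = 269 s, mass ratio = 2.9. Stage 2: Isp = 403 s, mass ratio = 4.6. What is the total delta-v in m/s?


dV1 = 269 * 9.81 * ln(2.9) = 2809.7 m/s
dV2 = 403 * 9.81 * ln(4.6) = 6033.2 m/s
Total dV = 2809.7 + 6033.2 = 8842.9 m/s ~ 8843 m/s

8843 m/s


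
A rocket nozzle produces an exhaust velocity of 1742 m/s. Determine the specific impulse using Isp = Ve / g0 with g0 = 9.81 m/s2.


Isp = Ve / g0 = 1742 / 9.81 = 177.6 s

177.6 s


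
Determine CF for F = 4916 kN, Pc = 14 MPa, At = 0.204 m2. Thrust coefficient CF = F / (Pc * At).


CF = 4916000 / (14e6 * 0.204) = 1.72

1.72


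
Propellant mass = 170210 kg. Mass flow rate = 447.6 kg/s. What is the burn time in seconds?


tb = 170210 / 447.6 = 380.3 s

380.3 s


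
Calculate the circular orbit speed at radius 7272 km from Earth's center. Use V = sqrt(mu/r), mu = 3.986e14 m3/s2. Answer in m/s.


V = sqrt(3.986e14 / 7272000) = 7404 m/s

7404 m/s


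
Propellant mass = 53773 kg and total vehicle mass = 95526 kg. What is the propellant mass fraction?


PMF = 53773 / 95526 = 0.563

0.563


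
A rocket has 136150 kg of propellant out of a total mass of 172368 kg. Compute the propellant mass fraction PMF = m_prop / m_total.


PMF = 136150 / 172368 = 0.79

0.79


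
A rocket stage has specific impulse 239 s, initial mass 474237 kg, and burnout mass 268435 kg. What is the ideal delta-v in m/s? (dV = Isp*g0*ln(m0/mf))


Ve = 239 * 9.81 = 2344.59 m/s
dV = 2344.59 * ln(474237/268435) = 1334 m/s

1334 m/s


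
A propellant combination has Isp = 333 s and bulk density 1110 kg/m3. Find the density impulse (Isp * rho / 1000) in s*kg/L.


rho*Isp = 333 * 1110 / 1000 = 370 s*kg/L

370 s*kg/L


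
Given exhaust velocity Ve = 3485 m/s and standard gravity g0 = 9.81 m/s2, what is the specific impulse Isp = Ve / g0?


Isp = Ve / g0 = 3485 / 9.81 = 355.2 s

355.2 s


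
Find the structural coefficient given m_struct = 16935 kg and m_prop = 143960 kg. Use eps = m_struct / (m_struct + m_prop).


eps = 16935 / (16935 + 143960) = 0.1053

0.1053


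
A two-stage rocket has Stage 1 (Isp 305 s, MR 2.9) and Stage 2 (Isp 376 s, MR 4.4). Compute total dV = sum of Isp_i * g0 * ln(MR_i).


dV1 = 305 * 9.81 * ln(2.9) = 3185.7 m/s
dV2 = 376 * 9.81 * ln(4.4) = 5465.0 m/s
Total dV = 3185.7 + 5465.0 = 8650.7 m/s ~ 8651 m/s

8651 m/s


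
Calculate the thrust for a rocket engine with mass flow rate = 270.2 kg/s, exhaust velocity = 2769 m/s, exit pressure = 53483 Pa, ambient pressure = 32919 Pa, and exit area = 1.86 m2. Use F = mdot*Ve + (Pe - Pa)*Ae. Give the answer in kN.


F = 270.2 * 2769 + (53483 - 32919) * 1.86 = 786433.0 N = 786.4 kN

786.4 kN


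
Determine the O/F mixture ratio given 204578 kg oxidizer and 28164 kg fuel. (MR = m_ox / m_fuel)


MR = 204578 / 28164 = 7.26

7.26


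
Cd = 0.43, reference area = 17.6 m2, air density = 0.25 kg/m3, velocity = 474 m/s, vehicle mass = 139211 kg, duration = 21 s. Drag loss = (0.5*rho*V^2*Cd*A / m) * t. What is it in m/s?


D = 0.5 * 0.25 * 474^2 * 0.43 * 17.6 = 212543.5 N
a = 212543.5 / 139211 = 1.5268 m/s2
dV = 1.5268 * 21 = 32.1 m/s

32.1 m/s


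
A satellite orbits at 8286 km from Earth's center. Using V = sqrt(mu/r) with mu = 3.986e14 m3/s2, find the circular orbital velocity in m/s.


V = sqrt(3.986e14 / 8286000) = 6936 m/s

6936 m/s


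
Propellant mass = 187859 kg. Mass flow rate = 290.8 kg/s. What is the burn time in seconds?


tb = 187859 / 290.8 = 646.0 s

646.0 s


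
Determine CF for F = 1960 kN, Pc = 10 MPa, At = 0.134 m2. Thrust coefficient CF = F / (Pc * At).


CF = 1960000 / (10e6 * 0.134) = 1.46

1.46


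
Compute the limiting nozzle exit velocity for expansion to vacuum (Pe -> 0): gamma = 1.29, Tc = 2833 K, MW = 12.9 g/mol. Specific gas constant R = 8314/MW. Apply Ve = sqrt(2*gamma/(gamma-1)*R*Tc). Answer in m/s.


R = 8314 / 12.9 = 644.5 J/(kg.K)
Ve = sqrt(2 * 1.29 / (1.29 - 1) * 644.5 * 2833) = 4030 m/s

4030 m/s


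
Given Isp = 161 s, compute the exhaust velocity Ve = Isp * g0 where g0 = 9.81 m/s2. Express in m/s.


Ve = Isp * g0 = 161 * 9.81 = 1579.4 m/s

1579.4 m/s


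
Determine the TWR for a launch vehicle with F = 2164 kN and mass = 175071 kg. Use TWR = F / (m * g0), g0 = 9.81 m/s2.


TWR = 2164000 / (175071 * 9.81) = 1.26

1.26


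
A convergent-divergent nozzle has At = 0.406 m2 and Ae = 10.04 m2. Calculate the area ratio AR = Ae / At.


AR = 10.04 / 0.406 = 24.7

24.7


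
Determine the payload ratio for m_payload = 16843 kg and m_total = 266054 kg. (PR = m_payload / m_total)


PR = 16843 / 266054 = 0.0633

0.0633


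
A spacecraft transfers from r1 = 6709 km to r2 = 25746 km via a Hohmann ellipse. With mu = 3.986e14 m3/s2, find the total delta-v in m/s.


V1 = sqrt(mu/r1) = 7707.97 m/s
dV1 = V1*(sqrt(2*r2/(r1+r2)) - 1) = 2000.91 m/s
V2 = sqrt(mu/r2) = 3934.72 m/s
dV2 = V2*(1 - sqrt(2*r1/(r1+r2))) = 1404.74 m/s
Total dV = 3406 m/s

3406 m/s


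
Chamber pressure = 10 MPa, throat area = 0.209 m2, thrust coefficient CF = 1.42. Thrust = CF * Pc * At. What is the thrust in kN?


F = 1.42 * 10e6 * 0.209 = 2.9678e+06 N = 2967.8 kN

2967.8 kN


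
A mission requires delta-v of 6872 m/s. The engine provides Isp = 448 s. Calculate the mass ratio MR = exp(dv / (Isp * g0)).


Ve = 448 * 9.81 = 4394.88 m/s
MR = exp(6872 / 4394.88) = 4.776

4.776


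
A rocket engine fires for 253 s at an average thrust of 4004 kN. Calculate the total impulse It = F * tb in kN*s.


It = 4004 * 253 = 1013012 kN*s

1013012 kN*s


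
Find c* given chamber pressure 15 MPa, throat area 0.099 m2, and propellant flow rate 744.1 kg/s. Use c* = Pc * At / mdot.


c* = 15e6 * 0.099 / 744.1 = 1996 m/s

1996 m/s


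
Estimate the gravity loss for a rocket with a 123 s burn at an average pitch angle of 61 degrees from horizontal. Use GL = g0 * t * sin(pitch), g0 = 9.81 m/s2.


GL = 9.81 * 123 * sin(61 deg) = 1055 m/s

1055 m/s


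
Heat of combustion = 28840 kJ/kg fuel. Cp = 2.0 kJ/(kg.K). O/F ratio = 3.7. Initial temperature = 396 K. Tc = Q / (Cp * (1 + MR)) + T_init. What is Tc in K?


Tc = 28840 / (2.0 * (1 + 3.7)) + 396 = 3464 K

3464 K


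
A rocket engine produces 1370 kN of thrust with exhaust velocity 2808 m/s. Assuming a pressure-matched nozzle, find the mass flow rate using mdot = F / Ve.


mdot = F / Ve = 1370000 / 2808 = 487.9 kg/s

487.9 kg/s


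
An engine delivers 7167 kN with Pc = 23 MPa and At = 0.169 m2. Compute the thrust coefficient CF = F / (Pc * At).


CF = 7167000 / (23e6 * 0.169) = 1.84

1.84


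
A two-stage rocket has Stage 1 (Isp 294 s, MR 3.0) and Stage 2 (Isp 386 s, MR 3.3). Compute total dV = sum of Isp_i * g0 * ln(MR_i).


dV1 = 294 * 9.81 * ln(3.0) = 3168.6 m/s
dV2 = 386 * 9.81 * ln(3.3) = 4521.0 m/s
Total dV = 3168.6 + 4521.0 = 7689.6 m/s ~ 7690 m/s

7690 m/s


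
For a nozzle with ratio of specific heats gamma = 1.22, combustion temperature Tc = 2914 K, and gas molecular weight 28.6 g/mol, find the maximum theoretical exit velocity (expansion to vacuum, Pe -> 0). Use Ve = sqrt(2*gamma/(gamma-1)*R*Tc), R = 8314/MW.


R = 8314 / 28.6 = 290.7 J/(kg.K)
Ve = sqrt(2 * 1.22 / (1.22 - 1) * 290.7 * 2914) = 3065 m/s

3065 m/s


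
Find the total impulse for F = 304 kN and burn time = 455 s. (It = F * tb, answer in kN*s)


It = 304 * 455 = 138320 kN*s

138320 kN*s


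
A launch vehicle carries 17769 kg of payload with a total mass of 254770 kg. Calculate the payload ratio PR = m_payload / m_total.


PR = 17769 / 254770 = 0.0697

0.0697


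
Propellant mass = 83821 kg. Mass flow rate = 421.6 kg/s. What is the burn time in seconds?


tb = 83821 / 421.6 = 198.8 s

198.8 s


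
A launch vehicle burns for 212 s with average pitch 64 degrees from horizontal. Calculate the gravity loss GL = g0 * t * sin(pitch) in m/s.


GL = 9.81 * 212 * sin(64 deg) = 1869 m/s

1869 m/s


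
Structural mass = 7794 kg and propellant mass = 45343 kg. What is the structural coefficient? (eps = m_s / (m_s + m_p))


eps = 7794 / (7794 + 45343) = 0.1467

0.1467


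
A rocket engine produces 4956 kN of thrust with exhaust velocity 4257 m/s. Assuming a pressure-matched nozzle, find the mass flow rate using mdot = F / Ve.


mdot = F / Ve = 4956000 / 4257 = 1164.2 kg/s

1164.2 kg/s


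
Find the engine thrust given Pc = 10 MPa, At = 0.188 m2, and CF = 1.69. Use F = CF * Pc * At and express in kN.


F = 1.69 * 10e6 * 0.188 = 3.1772e+06 N = 3177.2 kN

3177.2 kN


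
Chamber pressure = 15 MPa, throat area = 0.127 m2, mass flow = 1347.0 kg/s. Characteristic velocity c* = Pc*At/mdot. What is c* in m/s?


c* = 15e6 * 0.127 / 1347.0 = 1414 m/s

1414 m/s


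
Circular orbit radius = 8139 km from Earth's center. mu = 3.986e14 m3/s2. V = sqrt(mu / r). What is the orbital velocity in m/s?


V = sqrt(3.986e14 / 8139000) = 6998 m/s

6998 m/s


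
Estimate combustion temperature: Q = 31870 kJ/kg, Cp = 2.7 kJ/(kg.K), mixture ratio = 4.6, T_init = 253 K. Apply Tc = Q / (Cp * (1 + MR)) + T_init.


Tc = 31870 / (2.7 * (1 + 4.6)) + 253 = 2361 K

2361 K


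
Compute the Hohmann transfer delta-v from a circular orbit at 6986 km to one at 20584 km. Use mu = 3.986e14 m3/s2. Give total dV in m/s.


V1 = sqrt(mu/r1) = 7553.61 m/s
dV1 = V1*(sqrt(2*r2/(r1+r2)) - 1) = 1676.69 m/s
V2 = sqrt(mu/r2) = 4400.52 m/s
dV2 = V2*(1 - sqrt(2*r1/(r1+r2))) = 1267.85 m/s
Total dV = 2945 m/s

2945 m/s


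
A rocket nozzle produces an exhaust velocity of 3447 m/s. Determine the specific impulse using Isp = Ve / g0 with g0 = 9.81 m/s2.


Isp = Ve / g0 = 3447 / 9.81 = 351.4 s

351.4 s


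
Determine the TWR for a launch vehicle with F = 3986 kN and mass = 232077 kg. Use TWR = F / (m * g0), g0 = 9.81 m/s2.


TWR = 3986000 / (232077 * 9.81) = 1.75

1.75


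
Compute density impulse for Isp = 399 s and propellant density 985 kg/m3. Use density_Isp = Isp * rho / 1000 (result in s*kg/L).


rho*Isp = 399 * 985 / 1000 = 393 s*kg/L

393 s*kg/L


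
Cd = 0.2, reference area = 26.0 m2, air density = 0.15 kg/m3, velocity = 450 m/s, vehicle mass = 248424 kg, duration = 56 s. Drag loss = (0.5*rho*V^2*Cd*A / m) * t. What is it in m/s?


D = 0.5 * 0.15 * 450^2 * 0.2 * 26.0 = 78975.0 N
a = 78975.0 / 248424 = 0.3179 m/s2
dV = 0.3179 * 56 = 17.8 m/s

17.8 m/s


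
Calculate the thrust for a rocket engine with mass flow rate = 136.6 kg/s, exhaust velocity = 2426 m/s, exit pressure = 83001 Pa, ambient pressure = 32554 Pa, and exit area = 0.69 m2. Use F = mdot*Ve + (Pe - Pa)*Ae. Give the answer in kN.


F = 136.6 * 2426 + (83001 - 32554) * 0.69 = 366200.0 N = 366.2 kN

366.2 kN


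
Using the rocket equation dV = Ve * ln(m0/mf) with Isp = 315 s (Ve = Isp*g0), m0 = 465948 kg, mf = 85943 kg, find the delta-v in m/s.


Ve = 315 * 9.81 = 3090.15 m/s
dV = 3090.15 * ln(465948/85943) = 5224 m/s

5224 m/s


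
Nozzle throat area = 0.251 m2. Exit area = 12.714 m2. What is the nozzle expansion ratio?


AR = 12.714 / 0.251 = 50.7

50.7


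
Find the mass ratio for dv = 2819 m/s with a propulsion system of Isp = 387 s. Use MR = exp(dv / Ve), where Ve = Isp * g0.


Ve = 387 * 9.81 = 3796.47 m/s
MR = exp(2819 / 3796.47) = 2.101

2.101


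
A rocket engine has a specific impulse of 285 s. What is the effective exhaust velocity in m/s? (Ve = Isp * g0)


Ve = Isp * g0 = 285 * 9.81 = 2795.9 m/s

2795.9 m/s


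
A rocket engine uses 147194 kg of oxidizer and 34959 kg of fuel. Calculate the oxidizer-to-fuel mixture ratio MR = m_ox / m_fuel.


MR = 147194 / 34959 = 4.21

4.21


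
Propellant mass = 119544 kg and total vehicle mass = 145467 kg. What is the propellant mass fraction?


PMF = 119544 / 145467 = 0.822

0.822


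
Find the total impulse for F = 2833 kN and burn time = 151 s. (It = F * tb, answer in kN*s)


It = 2833 * 151 = 427783 kN*s

427783 kN*s


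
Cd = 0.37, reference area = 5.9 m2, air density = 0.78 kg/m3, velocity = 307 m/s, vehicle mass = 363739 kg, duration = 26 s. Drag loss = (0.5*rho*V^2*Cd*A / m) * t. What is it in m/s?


D = 0.5 * 0.78 * 307^2 * 0.37 * 5.9 = 80240.77 N
a = 80240.77 / 363739 = 0.2206 m/s2
dV = 0.2206 * 26 = 5.7 m/s

5.7 m/s


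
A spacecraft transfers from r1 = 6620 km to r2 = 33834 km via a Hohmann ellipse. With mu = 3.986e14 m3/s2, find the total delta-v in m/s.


V1 = sqrt(mu/r1) = 7759.61 m/s
dV1 = V1*(sqrt(2*r2/(r1+r2)) - 1) = 2276.16 m/s
V2 = sqrt(mu/r2) = 3432.35 m/s
dV2 = V2*(1 - sqrt(2*r1/(r1+r2))) = 1468.74 m/s
Total dV = 3745 m/s

3745 m/s


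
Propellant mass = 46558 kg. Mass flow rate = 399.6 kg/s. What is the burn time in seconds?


tb = 46558 / 399.6 = 116.5 s

116.5 s


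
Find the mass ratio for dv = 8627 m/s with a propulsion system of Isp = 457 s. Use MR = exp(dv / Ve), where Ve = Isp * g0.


Ve = 457 * 9.81 = 4483.17 m/s
MR = exp(8627 / 4483.17) = 6.85

6.85


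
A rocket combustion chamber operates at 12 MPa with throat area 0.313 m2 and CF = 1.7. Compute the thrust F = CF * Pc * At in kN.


F = 1.7 * 12e6 * 0.313 = 6.3852e+06 N = 6385.2 kN

6385.2 kN


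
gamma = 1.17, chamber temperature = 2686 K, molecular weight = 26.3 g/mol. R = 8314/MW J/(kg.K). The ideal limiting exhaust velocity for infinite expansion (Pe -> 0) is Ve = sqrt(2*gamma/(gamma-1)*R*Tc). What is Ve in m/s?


R = 8314 / 26.3 = 316.12 J/(kg.K)
Ve = sqrt(2 * 1.17 / (1.17 - 1) * 316.12 * 2686) = 3419 m/s

3419 m/s


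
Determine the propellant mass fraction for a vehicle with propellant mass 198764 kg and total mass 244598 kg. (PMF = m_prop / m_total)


PMF = 198764 / 244598 = 0.813

0.813


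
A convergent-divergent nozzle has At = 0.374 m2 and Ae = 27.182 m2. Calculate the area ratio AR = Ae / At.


AR = 27.182 / 0.374 = 72.7

72.7


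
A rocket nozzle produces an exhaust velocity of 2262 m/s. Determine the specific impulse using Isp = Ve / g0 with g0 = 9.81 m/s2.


Isp = Ve / g0 = 2262 / 9.81 = 230.6 s

230.6 s
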